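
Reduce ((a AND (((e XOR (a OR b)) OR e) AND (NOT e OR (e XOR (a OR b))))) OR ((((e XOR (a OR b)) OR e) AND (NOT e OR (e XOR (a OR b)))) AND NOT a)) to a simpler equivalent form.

By distribution ((E AND v) OR (E AND NOT v) = E) then distribution ((E OR v) AND (E OR NOT v) = E):
= (e XOR (a OR b))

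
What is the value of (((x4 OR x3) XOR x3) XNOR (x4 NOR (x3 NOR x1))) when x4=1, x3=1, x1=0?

Substituting: (((1 OR 1) XOR 1) XNOR (1 NOR (1 NOR 0)))
= 1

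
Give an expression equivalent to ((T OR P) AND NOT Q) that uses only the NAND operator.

((((T NAND T) NAND (P NAND P)) NAND (Q NAND Q)) NAND (((T NAND T) NAND (P NAND P)) NAND (Q NAND Q)))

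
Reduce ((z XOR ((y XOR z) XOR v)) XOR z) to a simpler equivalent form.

By XOR self-cancellation ((E XOR v) XOR v = E):
= ((y XOR z) XOR v)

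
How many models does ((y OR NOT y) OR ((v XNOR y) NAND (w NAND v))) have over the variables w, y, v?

Satisfying assignments: (0,0,0), (0,0,1), (0,1,0), (0,1,1), (1,0,0), (1,0,1), (1,1,0), (1,1,1)
Count: 8 out of 8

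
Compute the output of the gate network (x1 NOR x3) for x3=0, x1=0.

Substituting: (0 NOR 0)
= 1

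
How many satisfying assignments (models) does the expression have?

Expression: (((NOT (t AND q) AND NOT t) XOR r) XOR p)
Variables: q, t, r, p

Satisfying assignments: (0,0,0,0), (0,0,1,1), (0,1,0,1), (0,1,1,0), (1,0,0,0), (1,0,1,1), (1,1,0,1), (1,1,1,0)
Count: 8 out of 16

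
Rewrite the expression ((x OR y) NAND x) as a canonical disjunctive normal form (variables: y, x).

(NOT y AND NOT x) OR (y AND NOT x)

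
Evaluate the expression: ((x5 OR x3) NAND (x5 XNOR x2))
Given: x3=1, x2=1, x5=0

Substituting: ((0 OR 1) NAND (0 XNOR 1))
= 1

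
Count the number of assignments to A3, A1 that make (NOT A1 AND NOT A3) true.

Satisfying assignments: (0,0)
Count: 1 out of 4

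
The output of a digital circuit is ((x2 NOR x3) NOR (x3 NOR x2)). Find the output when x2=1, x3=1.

Substituting: ((1 NOR 1) NOR (1 NOR 1))
= 1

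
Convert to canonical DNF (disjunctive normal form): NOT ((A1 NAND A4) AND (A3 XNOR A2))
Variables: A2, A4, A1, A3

(NOT A2 AND NOT A4 AND NOT A1 AND A3) OR (NOT A2 AND NOT A4 AND A1 AND A3) OR (NOT A2 AND A4 AND NOT A1 AND A3) OR (NOT A2 AND A4 AND A1 AND NOT A3) OR (NOT A2 AND A4 AND A1 AND A3) OR (A2 AND NOT A4 AND NOT A1 AND NOT A3) OR (A2 AND NOT A4 AND A1 AND NOT A3) OR (A2 AND A4 AND NOT A1 AND NOT A3) OR (A2 AND A4 AND A1 AND NOT A3) OR (A2 AND A4 AND A1 AND A3)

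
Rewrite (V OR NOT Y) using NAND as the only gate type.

((V NAND V) NAND ((Y NAND Y) NAND (Y NAND Y)))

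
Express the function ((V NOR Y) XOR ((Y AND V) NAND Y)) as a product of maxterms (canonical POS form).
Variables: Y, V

ΠM(0, 3) = (Y OR V) AND (NOT Y OR NOT V)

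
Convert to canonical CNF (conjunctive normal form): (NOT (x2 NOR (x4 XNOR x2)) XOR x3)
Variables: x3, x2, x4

(x3 OR x2 OR NOT x4) AND (NOT x3 OR x2 OR x4) AND (NOT x3 OR NOT x2 OR x4) AND (NOT x3 OR NOT x2 OR NOT x4)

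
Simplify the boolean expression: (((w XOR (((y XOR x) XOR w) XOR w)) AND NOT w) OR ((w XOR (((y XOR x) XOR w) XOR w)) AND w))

By distribution ((E AND v) OR (E AND NOT v) = E) then XOR self-cancellation ((E XOR v) XOR v = E):
= ((y XOR x) XOR w)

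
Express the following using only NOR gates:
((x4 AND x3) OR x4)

((((x4 NOR x4) NOR (x3 NOR x3)) NOR x4) NOR (((x4 NOR x4) NOR (x3 NOR x3)) NOR x4))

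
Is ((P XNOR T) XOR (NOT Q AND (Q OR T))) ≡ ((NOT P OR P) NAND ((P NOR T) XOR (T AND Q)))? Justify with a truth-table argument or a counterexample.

No. Counterexample: with P=0, T=0, Q=0, Expression 1 = 1 but Expression 2 = 0.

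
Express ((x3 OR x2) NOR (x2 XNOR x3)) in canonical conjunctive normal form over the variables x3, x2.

(x3 OR x2) AND (x3 OR NOT x2) AND (NOT x3 OR x2) AND (NOT x3 OR NOT x2)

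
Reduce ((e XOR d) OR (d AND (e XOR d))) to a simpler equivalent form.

By absorption (E OR (E AND v) = E):
= (e XOR d)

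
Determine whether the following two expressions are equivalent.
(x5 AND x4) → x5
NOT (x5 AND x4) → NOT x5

No, Inverse is not equivalent to original (counterexample: x4=0, x5=1)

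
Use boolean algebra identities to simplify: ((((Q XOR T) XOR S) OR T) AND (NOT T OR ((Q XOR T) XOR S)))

By distribution ((E OR v) AND (E OR NOT v) = E):
= ((Q XOR T) XOR S)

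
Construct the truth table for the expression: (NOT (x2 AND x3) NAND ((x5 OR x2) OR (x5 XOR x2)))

x5 | x3 | x2 | Output
---------------------
0 | 0 | 0 | 1
0 | 0 | 1 | 0
0 | 1 | 0 | 1
0 | 1 | 1 | 1
1 | 0 | 0 | 0
1 | 0 | 1 | 0
1 | 1 | 0 | 0
1 | 1 | 1 | 1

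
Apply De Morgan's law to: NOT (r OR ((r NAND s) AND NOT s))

NOT r AND NOT ((r NAND s) AND NOT s)
De Morgan's: NOT(OR of terms) = AND of negations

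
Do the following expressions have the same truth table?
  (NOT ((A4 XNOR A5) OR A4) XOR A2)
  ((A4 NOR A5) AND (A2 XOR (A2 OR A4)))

No. Counterexample: with A2=0, A4=0, A5=1, Expression 1 = 1 but Expression 2 = 0.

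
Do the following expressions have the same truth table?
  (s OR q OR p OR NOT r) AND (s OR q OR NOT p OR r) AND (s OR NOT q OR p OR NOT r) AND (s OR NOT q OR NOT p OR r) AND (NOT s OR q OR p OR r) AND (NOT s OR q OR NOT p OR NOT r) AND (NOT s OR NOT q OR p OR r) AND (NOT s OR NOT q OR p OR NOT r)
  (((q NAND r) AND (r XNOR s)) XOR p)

Yes, they are equivalent — the two output columns agree on all 16 assignments:
s | q | p | r | Expression 1 | Expression 2
-------------------------------------------
0 | 0 | 0 | 0 | 1 | 1
0 | 0 | 0 | 1 | 0 | 0
0 | 0 | 1 | 0 | 0 | 0
0 | 0 | 1 | 1 | 1 | 1
0 | 1 | 0 | 0 | 1 | 1
0 | 1 | 0 | 1 | 0 | 0
0 | 1 | 1 | 0 | 0 | 0
0 | 1 | 1 | 1 | 1 | 1
1 | 0 | 0 | 0 | 0 | 0
1 | 0 | 0 | 1 | 1 | 1
1 | 0 | 1 | 0 | 1 | 1
1 | 0 | 1 | 1 | 0 | 0
1 | 1 | 0 | 0 | 0 | 0
1 | 1 | 0 | 1 | 0 | 0
1 | 1 | 1 | 0 | 1 | 1
1 | 1 | 1 | 1 | 1 | 1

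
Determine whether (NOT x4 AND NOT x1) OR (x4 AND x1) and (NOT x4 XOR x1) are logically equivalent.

Yes, they are equivalent — the two output columns agree on all 4 assignments:
x4 | x1 | Expression 1 | Expression 2
-------------------------------------
0 | 0 | 1 | 1
0 | 1 | 0 | 0
1 | 0 | 0 | 0
1 | 1 | 1 | 1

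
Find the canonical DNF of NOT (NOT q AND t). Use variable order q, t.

(NOT q AND NOT t) OR (q AND NOT t) OR (q AND t)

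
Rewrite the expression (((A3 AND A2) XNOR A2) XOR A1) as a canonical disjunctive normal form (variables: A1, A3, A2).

(NOT A1 AND NOT A3 AND NOT A2) OR (NOT A1 AND A3 AND NOT A2) OR (NOT A1 AND A3 AND A2) OR (A1 AND NOT A3 AND A2)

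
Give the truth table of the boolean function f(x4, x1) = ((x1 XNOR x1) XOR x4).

x4 | x1 | Output
----------------
0 | 0 | 1
0 | 1 | 1
1 | 0 | 0
1 | 1 | 0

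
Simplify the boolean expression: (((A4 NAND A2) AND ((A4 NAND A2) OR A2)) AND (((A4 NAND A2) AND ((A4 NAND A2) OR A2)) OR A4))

By absorption (E AND (E OR v) = E) then absorption (E AND (E OR v) = E):
= (A4 NAND A2)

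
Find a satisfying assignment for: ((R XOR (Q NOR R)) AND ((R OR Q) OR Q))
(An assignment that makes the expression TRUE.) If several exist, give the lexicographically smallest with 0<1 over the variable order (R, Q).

R=1, Q=0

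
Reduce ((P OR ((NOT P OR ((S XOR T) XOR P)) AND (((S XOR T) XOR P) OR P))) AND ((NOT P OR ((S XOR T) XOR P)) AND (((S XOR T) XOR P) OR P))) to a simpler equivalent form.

By absorption (E AND (E OR v) = E) then distribution ((E OR v) AND (E OR NOT v) = E):
= ((S XOR T) XOR P)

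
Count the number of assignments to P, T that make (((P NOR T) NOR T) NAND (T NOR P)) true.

Satisfying assignments: (0,0), (0,1), (1,0), (1,1)
Count: 4 out of 4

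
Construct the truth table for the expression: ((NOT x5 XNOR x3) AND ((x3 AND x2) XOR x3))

x3 | x5 | x2 | Output
---------------------
0 | 0 | 0 | 0
0 | 0 | 1 | 0
0 | 1 | 0 | 0
0 | 1 | 1 | 0
1 | 0 | 0 | 1
1 | 0 | 1 | 0
1 | 1 | 0 | 0
1 | 1 | 1 | 0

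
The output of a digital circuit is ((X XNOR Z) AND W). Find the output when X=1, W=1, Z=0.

Substituting: ((1 XNOR 0) AND 1)
= 0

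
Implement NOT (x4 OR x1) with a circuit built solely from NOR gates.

(((x4 NOR x1) NOR (x4 NOR x1)) NOR ((x4 NOR x1) NOR (x4 NOR x1)))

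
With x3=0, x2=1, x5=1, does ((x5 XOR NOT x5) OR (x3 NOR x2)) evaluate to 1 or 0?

Substituting: ((1 XOR NOT 1) OR (0 NOR 1))
= 1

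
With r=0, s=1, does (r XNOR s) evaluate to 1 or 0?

Substituting: (0 XNOR 1)
= 0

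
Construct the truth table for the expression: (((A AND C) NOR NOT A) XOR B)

C | B | A | Output
------------------
0 | 0 | 0 | 0
0 | 0 | 1 | 1
0 | 1 | 0 | 1
0 | 1 | 1 | 0
1 | 0 | 0 | 0
1 | 0 | 1 | 0
1 | 1 | 0 | 1
1 | 1 | 1 | 1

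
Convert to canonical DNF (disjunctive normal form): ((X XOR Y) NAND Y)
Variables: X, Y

(NOT X AND NOT Y) OR (X AND NOT Y) OR (X AND Y)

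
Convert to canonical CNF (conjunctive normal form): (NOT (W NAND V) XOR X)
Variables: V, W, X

(V OR W OR X) AND (V OR NOT W OR X) AND (NOT V OR W OR X) AND (NOT V OR NOT W OR NOT X)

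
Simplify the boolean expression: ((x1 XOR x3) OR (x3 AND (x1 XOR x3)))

By absorption (E OR (E AND v) = E):
= (x1 XOR x3)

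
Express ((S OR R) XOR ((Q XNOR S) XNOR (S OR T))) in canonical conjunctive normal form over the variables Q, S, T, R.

(Q OR S OR T OR R) AND (Q OR S OR NOT T OR NOT R) AND (NOT Q OR S OR T OR NOT R) AND (NOT Q OR S OR NOT T OR R) AND (NOT Q OR NOT S OR T OR R) AND (NOT Q OR NOT S OR T OR NOT R) AND (NOT Q OR NOT S OR NOT T OR R) AND (NOT Q OR NOT S OR NOT T OR NOT R)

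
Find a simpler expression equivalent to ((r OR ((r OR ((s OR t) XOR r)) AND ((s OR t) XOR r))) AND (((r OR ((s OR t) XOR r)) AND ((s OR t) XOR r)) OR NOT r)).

By distribution ((E OR v) AND (E OR NOT v) = E) then absorption (E AND (E OR v) = E):
= ((s OR t) XOR r)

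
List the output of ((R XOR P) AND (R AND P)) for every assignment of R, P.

R | P | Output
--------------
0 | 0 | 0
0 | 1 | 0
1 | 0 | 0
1 | 1 | 0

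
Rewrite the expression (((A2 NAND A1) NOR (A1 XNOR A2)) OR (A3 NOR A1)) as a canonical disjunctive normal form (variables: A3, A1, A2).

(NOT A3 AND NOT A1 AND NOT A2) OR (NOT A3 AND NOT A1 AND A2)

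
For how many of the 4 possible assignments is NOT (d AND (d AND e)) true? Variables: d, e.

Satisfying assignments: (0,0), (0,1), (1,0)
Count: 3 out of 4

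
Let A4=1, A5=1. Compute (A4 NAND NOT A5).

Substituting: (1 NAND NOT 1)
= 1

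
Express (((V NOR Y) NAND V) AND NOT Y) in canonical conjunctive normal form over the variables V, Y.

(V OR NOT Y) AND (NOT V OR NOT Y)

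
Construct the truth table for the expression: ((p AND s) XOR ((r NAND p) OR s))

s | r | p | Output
------------------
0 | 0 | 0 | 1
0 | 0 | 1 | 1
0 | 1 | 0 | 1
0 | 1 | 1 | 0
1 | 0 | 0 | 1
1 | 0 | 1 | 0
1 | 1 | 0 | 1
1 | 1 | 1 | 0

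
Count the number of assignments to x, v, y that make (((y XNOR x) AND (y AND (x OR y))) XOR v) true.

Satisfying assignments: (0,1,0), (0,1,1), (1,0,1), (1,1,0)
Count: 4 out of 8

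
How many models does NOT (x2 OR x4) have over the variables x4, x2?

Satisfying assignments: (0,0)
Count: 1 out of 4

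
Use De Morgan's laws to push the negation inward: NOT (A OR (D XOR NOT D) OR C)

NOT A AND NOT (D XOR NOT D) AND NOT C
De Morgan's: NOT(OR of terms) = AND of negations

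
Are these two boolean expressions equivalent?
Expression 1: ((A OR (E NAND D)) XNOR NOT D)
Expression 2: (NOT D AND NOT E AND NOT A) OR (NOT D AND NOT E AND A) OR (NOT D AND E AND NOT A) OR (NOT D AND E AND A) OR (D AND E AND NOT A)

Yes, they are equivalent — the two output columns agree on all 8 assignments:
D | E | A | Expression 1 | Expression 2
---------------------------------------
0 | 0 | 0 | 1 | 1
0 | 0 | 1 | 1 | 1
0 | 1 | 0 | 1 | 1
0 | 1 | 1 | 1 | 1
1 | 0 | 0 | 0 | 0
1 | 0 | 1 | 0 | 0
1 | 1 | 0 | 1 | 1
1 | 1 | 1 | 0 | 0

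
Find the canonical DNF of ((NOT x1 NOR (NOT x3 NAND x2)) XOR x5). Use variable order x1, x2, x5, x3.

(NOT x1 AND NOT x2 AND x5 AND NOT x3) OR (NOT x1 AND NOT x2 AND x5 AND x3) OR (NOT x1 AND x2 AND x5 AND NOT x3) OR (NOT x1 AND x2 AND x5 AND x3) OR (x1 AND NOT x2 AND x5 AND NOT x3) OR (x1 AND NOT x2 AND x5 AND x3) OR (x1 AND x2 AND NOT x5 AND NOT x3) OR (x1 AND x2 AND x5 AND x3)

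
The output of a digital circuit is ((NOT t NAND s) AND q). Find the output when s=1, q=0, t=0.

Substituting: ((NOT 0 NAND 1) AND 0)
= 0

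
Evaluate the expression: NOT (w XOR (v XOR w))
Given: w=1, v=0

Substituting: NOT (1 XOR (0 XOR 1))
= 1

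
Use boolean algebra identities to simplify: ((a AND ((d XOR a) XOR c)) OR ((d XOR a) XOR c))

By absorption (E OR (E AND v) = E):
= ((d XOR a) XOR c)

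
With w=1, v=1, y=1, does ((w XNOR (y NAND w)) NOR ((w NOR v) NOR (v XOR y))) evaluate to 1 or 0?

Substituting: ((1 XNOR (1 NAND 1)) NOR ((1 NOR 1) NOR (1 XOR 1)))
= 0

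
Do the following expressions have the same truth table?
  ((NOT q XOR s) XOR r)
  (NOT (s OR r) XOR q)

No. Counterexample: with s=1, q=0, r=1, Expression 1 = 1 but Expression 2 = 0.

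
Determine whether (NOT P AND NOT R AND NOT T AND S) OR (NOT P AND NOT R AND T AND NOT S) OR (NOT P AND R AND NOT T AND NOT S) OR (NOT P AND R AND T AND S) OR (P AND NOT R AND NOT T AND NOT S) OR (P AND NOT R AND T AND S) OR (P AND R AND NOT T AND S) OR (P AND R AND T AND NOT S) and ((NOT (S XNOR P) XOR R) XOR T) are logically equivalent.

Yes, they are equivalent — the two output columns agree on all 16 assignments:
P | R | T | S | Expression 1 | Expression 2
-------------------------------------------
0 | 0 | 0 | 0 | 0 | 0
0 | 0 | 0 | 1 | 1 | 1
0 | 0 | 1 | 0 | 1 | 1
0 | 0 | 1 | 1 | 0 | 0
0 | 1 | 0 | 0 | 1 | 1
0 | 1 | 0 | 1 | 0 | 0
0 | 1 | 1 | 0 | 0 | 0
0 | 1 | 1 | 1 | 1 | 1
1 | 0 | 0 | 0 | 1 | 1
1 | 0 | 0 | 1 | 0 | 0
1 | 0 | 1 | 0 | 0 | 0
1 | 0 | 1 | 1 | 1 | 1
1 | 1 | 0 | 0 | 0 | 0
1 | 1 | 0 | 1 | 1 | 1
1 | 1 | 1 | 0 | 1 | 1
1 | 1 | 1 | 1 | 0 | 0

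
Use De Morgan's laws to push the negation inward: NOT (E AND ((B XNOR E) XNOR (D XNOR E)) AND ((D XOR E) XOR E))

NOT E OR NOT ((B XNOR E) XNOR (D XNOR E)) OR NOT ((D XOR E) XOR E)
De Morgan's: NOT(AND of terms) = OR of negations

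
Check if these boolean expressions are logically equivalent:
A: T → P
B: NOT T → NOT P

No, Inverse is not equivalent to original (counterexample: P=0, T=1)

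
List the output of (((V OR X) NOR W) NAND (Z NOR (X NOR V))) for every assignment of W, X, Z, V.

W | X | Z | V | Output
----------------------
0 | 0 | 0 | 0 | 1
0 | 0 | 0 | 1 | 1
0 | 0 | 1 | 0 | 1
0 | 0 | 1 | 1 | 1
0 | 1 | 0 | 0 | 1
0 | 1 | 0 | 1 | 1
0 | 1 | 1 | 0 | 1
0 | 1 | 1 | 1 | 1
1 | 0 | 0 | 0 | 1
1 | 0 | 0 | 1 | 1
1 | 0 | 1 | 0 | 1
1 | 0 | 1 | 1 | 1
1 | 1 | 0 | 0 | 1
1 | 1 | 0 | 1 | 1
1 | 1 | 1 | 0 | 1
1 | 1 | 1 | 1 | 1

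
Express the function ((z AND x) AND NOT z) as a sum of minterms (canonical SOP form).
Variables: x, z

Σm() = FALSE (no minterms)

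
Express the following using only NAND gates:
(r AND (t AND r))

((r NAND ((t NAND r) NAND (t NAND r))) NAND (r NAND ((t NAND r) NAND (t NAND r))))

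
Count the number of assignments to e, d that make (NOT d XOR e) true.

Satisfying assignments: (0,0), (1,1)
Count: 2 out of 4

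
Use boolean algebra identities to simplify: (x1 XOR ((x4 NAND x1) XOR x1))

By XOR self-cancellation ((E XOR v) XOR v = E):
= (x4 NAND x1)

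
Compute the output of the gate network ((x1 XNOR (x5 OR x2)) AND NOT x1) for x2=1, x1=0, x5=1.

Substituting: ((0 XNOR (1 OR 1)) AND NOT 0)
= 0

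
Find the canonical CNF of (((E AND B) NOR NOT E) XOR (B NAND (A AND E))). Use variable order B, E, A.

(B OR NOT E OR A) AND (B OR NOT E OR NOT A) AND (NOT B OR NOT E OR NOT A)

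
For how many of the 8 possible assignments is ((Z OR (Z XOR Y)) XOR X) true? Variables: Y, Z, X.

Satisfying assignments: (0,0,1), (0,1,0), (1,0,0), (1,1,0)
Count: 4 out of 8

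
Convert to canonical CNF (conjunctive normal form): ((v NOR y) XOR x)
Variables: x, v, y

(x OR v OR NOT y) AND (x OR NOT v OR y) AND (x OR NOT v OR NOT y) AND (NOT x OR v OR y)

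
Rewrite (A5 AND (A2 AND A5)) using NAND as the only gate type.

((A5 NAND ((A2 NAND A5) NAND (A2 NAND A5))) NAND (A5 NAND ((A2 NAND A5) NAND (A2 NAND A5))))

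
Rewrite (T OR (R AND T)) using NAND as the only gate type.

((T NAND T) NAND (((R NAND T) NAND (R NAND T)) NAND ((R NAND T) NAND (R NAND T))))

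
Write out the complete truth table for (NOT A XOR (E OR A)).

A | E | Output
--------------
0 | 0 | 1
0 | 1 | 0
1 | 0 | 1
1 | 1 | 1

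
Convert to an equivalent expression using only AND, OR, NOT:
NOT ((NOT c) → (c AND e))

(NOT c) AND NOT (c AND e)
(Negated implication: NOT(A → B) = A AND NOT B)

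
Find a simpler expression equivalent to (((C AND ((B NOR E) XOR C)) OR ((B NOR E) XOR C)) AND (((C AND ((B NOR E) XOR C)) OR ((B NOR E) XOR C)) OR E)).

By absorption (E AND (E OR v) = E) then absorption (E OR (E AND v) = E):
= ((B NOR E) XOR C)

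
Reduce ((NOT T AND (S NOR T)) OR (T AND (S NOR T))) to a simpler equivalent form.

By distribution ((E AND v) OR (E AND NOT v) = E):
= (S NOR T)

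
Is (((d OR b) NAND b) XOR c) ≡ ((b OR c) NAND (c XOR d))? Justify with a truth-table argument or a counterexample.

No. Counterexample: with c=0, b=1, d=0, Expression 1 = 0 but Expression 2 = 1.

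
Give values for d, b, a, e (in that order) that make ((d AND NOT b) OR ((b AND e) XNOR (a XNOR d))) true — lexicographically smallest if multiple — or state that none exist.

d=0, b=0, a=1, e=0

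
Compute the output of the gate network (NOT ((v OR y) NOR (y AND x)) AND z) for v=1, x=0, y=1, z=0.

Substituting: (NOT ((1 OR 1) NOR (1 AND 0)) AND 0)
= 0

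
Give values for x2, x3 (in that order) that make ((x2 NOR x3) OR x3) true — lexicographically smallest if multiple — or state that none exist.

x2=0, x3=0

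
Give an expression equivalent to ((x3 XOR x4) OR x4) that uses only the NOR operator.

((((((x3 NOR x4) NOR (x3 NOR x4)) NOR ((x3 NOR x4) NOR (x3 NOR x4))) NOR ((((x3 NOR x3) NOR (x4 NOR x4)) NOR ((x3 NOR x3) NOR (x4 NOR x4))) NOR (((x3 NOR x3) NOR (x4 NOR x4)) NOR ((x3 NOR x3) NOR (x4 NOR x4))))) NOR x4) NOR (((((x3 NOR x4) NOR (x3 NOR x4)) NOR ((x3 NOR x4) NOR (x3 NOR x4))) NOR ((((x3 NOR x3) NOR (x4 NOR x4)) NOR ((x3 NOR x3) NOR (x4 NOR x4))) NOR (((x3 NOR x3) NOR (x4 NOR x4)) NOR ((x3 NOR x3) NOR (x4 NOR x4))))) NOR x4))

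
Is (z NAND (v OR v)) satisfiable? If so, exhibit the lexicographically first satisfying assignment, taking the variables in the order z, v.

z=0, v=0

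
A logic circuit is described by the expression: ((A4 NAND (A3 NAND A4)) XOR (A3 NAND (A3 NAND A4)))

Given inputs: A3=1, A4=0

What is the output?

Substituting: ((0 NAND (1 NAND 0)) XOR (1 NAND (1 NAND 0)))
= 1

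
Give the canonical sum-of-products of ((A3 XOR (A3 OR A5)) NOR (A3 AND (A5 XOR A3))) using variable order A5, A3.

Σm(0, 3) = (NOT A5 AND NOT A3) OR (A5 AND A3)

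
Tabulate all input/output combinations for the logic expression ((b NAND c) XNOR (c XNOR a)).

b | c | a | Output
------------------
0 | 0 | 0 | 1
0 | 0 | 1 | 0
0 | 1 | 0 | 0
0 | 1 | 1 | 1
1 | 0 | 0 | 1
1 | 0 | 1 | 0
1 | 1 | 0 | 1
1 | 1 | 1 | 0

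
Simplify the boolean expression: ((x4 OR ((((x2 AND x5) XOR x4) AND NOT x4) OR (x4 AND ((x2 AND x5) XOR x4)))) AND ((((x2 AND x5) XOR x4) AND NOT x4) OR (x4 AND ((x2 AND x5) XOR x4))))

By absorption (E AND (E OR v) = E) then distribution ((E AND v) OR (E AND NOT v) = E):
= ((x2 AND x5) XOR x4)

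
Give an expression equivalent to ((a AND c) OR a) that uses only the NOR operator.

((((a NOR a) NOR (c NOR c)) NOR a) NOR (((a NOR a) NOR (c NOR c)) NOR a))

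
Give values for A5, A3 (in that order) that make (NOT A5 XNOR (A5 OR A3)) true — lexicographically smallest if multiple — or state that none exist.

A5=0, A3=1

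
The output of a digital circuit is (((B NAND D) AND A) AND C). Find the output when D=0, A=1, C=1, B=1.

Substituting: (((1 NAND 0) AND 1) AND 1)
= 1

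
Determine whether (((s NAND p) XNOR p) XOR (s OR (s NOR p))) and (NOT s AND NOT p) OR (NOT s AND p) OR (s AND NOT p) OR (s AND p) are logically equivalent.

Yes, they are equivalent — the two output columns agree on all 4 assignments:
s | p | Expression 1 | Expression 2
-----------------------------------
0 | 0 | 1 | 1
0 | 1 | 1 | 1
1 | 0 | 1 | 1
1 | 1 | 1 | 1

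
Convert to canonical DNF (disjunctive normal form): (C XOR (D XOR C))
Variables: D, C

(D AND NOT C) OR (D AND C)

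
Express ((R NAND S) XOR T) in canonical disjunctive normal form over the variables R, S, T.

(NOT R AND NOT S AND NOT T) OR (NOT R AND S AND NOT T) OR (R AND NOT S AND NOT T) OR (R AND S AND T)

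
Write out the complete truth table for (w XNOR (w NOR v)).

v | w | Output
--------------
0 | 0 | 0
0 | 1 | 0
1 | 0 | 1
1 | 1 | 0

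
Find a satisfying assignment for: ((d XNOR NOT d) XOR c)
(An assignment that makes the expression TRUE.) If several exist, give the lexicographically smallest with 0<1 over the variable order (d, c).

d=0, c=1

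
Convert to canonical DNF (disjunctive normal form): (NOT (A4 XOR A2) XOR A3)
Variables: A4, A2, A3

(NOT A4 AND NOT A2 AND NOT A3) OR (NOT A4 AND A2 AND A3) OR (A4 AND NOT A2 AND A3) OR (A4 AND A2 AND NOT A3)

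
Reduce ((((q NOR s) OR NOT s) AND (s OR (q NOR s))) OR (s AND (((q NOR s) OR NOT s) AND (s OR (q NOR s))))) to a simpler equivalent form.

By absorption (E OR (E AND v) = E) then distribution ((E OR v) AND (E OR NOT v) = E):
= (q NOR s)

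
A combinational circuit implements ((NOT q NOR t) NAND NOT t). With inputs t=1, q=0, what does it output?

Substituting: ((NOT 0 NOR 1) NAND NOT 1)
= 1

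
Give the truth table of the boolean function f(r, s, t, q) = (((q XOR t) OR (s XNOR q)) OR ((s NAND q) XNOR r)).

r | s | t | q | Output
----------------------
0 | 0 | 0 | 0 | 1
0 | 0 | 0 | 1 | 1
0 | 0 | 1 | 0 | 1
0 | 0 | 1 | 1 | 0
0 | 1 | 0 | 0 | 0
0 | 1 | 0 | 1 | 1
0 | 1 | 1 | 0 | 1
0 | 1 | 1 | 1 | 1
1 | 0 | 0 | 0 | 1
1 | 0 | 0 | 1 | 1
1 | 0 | 1 | 0 | 1
1 | 0 | 1 | 1 | 1
1 | 1 | 0 | 0 | 1
1 | 1 | 0 | 1 | 1
1 | 1 | 1 | 0 | 1
1 | 1 | 1 | 1 | 1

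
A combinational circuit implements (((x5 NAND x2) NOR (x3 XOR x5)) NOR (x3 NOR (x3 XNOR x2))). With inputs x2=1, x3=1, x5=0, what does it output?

Substituting: (((0 NAND 1) NOR (1 XOR 0)) NOR (1 NOR (1 XNOR 1)))
= 1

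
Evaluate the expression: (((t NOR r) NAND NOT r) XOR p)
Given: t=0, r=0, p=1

Substituting: (((0 NOR 0) NAND NOT 0) XOR 1)
= 1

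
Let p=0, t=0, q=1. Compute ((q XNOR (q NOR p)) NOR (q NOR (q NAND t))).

Substituting: ((1 XNOR (1 NOR 0)) NOR (1 NOR (1 NAND 0)))
= 1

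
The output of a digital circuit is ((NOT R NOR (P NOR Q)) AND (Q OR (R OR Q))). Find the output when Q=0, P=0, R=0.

Substituting: ((NOT 0 NOR (0 NOR 0)) AND (0 OR (0 OR 0)))
= 0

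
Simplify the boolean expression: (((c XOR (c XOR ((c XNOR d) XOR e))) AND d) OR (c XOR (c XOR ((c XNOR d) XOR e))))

By absorption (E OR (E AND v) = E) then XOR self-cancellation ((E XOR v) XOR v = E):
= ((c XNOR d) XOR e)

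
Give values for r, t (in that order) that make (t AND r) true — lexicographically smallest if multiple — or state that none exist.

r=1, t=1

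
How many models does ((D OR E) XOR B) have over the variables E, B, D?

Satisfying assignments: (0,0,1), (0,1,0), (1,0,0), (1,0,1)
Count: 4 out of 8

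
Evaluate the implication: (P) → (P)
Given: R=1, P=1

Antecedent (P) = 1; consequent (P) = 1.
1 → 1 = 1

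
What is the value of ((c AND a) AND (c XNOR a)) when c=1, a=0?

Substituting: ((1 AND 0) AND (1 XNOR 0))
= 0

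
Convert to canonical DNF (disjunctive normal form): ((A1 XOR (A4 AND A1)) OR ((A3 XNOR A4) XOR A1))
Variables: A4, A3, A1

(NOT A4 AND NOT A3 AND NOT A1) OR (NOT A4 AND NOT A3 AND A1) OR (NOT A4 AND A3 AND A1) OR (A4 AND NOT A3 AND A1) OR (A4 AND A3 AND NOT A1)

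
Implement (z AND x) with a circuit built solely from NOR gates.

((z NOR z) NOR (x NOR x))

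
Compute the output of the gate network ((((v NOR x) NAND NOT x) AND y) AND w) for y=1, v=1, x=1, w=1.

Substituting: ((((1 NOR 1) NAND NOT 1) AND 1) AND 1)
= 1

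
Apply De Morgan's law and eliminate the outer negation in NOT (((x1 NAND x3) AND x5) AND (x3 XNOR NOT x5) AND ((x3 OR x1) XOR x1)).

NOT ((x1 NAND x3) AND x5) OR NOT (x3 XNOR NOT x5) OR NOT ((x3 OR x1) XOR x1)
De Morgan's: NOT(AND of terms) = OR of negations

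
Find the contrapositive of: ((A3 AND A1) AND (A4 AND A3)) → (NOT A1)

Contrapositive: A1 → NOT ((A3 AND A1) AND (A4 AND A3))
Note: A statement and its contrapositive are logically equivalent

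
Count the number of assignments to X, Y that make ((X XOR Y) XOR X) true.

Satisfying assignments: (0,1), (1,1)
Count: 2 out of 4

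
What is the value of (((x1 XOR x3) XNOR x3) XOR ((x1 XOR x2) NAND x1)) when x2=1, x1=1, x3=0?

Substituting: (((1 XOR 0) XNOR 0) XOR ((1 XOR 1) NAND 1))
= 1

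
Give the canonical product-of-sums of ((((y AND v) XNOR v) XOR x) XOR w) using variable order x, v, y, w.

ΠM(1, 3, 4, 7, 8, 10, 13, 14) = (x OR v OR y OR NOT w) AND (x OR v OR NOT y OR NOT w) AND (x OR NOT v OR y OR w) AND (x OR NOT v OR NOT y OR NOT w) AND (NOT x OR v OR y OR w) AND (NOT x OR v OR NOT y OR w) AND (NOT x OR NOT v OR y OR NOT w) AND (NOT x OR NOT v OR NOT y OR w)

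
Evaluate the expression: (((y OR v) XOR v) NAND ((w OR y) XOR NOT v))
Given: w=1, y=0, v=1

Substituting: (((0 OR 1) XOR 1) NAND ((1 OR 0) XOR NOT 1))
= 1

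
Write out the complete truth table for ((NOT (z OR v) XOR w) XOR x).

z | w | v | x | Output
----------------------
0 | 0 | 0 | 0 | 1
0 | 0 | 0 | 1 | 0
0 | 0 | 1 | 0 | 0
0 | 0 | 1 | 1 | 1
0 | 1 | 0 | 0 | 0
0 | 1 | 0 | 1 | 1
0 | 1 | 1 | 0 | 1
0 | 1 | 1 | 1 | 0
1 | 0 | 0 | 0 | 0
1 | 0 | 0 | 1 | 1
1 | 0 | 1 | 0 | 0
1 | 0 | 1 | 1 | 1
1 | 1 | 0 | 0 | 1
1 | 1 | 0 | 1 | 0
1 | 1 | 1 | 0 | 1
1 | 1 | 1 | 1 | 0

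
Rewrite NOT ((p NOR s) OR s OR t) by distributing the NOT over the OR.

NOT (p NOR s) AND NOT s AND NOT t
De Morgan's: NOT(OR of terms) = AND of negations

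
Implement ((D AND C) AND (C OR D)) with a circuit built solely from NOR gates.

((((D NOR D) NOR (C NOR C)) NOR ((D NOR D) NOR (C NOR C))) NOR (((C NOR D) NOR (C NOR D)) NOR ((C NOR D) NOR (C NOR D))))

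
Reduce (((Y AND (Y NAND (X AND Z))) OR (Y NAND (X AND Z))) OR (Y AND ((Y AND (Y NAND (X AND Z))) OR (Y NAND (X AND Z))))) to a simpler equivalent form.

By absorption (E OR (E AND v) = E) then absorption (E OR (E AND v) = E):
= (Y NAND (X AND Z))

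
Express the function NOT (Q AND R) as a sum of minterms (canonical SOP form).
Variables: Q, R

Σm(0, 1, 2) = (NOT Q AND NOT R) OR (NOT Q AND R) OR (Q AND NOT R)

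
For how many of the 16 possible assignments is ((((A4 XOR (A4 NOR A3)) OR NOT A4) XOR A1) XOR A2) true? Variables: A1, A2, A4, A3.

Satisfying assignments: (0,0,0,0), (0,0,0,1), (0,0,1,0), (0,0,1,1), (1,1,0,0), (1,1,0,1), (1,1,1,0), (1,1,1,1)
Count: 8 out of 16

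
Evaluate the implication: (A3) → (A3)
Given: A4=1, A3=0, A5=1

Antecedent (A3) = 0; consequent (A3) = 0.
0 → 0 = 1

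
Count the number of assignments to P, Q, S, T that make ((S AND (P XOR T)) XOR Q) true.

Satisfying assignments: (0,0,1,1), (0,1,0,0), (0,1,0,1), (0,1,1,0), (1,0,1,0), (1,1,0,0), (1,1,0,1), (1,1,1,1)
Count: 8 out of 16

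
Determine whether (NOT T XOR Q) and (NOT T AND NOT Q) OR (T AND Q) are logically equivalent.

Yes, they are equivalent — the two output columns agree on all 4 assignments:
T | Q | Expression 1 | Expression 2
-----------------------------------
0 | 0 | 1 | 1
0 | 1 | 0 | 0
1 | 0 | 0 | 0
1 | 1 | 1 | 1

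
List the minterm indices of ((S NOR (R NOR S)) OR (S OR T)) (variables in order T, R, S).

Σm(1, 2, 3, 4, 5, 6, 7) = (NOT T AND NOT R AND S) OR (NOT T AND R AND NOT S) OR (NOT T AND R AND S) OR (T AND NOT R AND NOT S) OR (T AND NOT R AND S) OR (T AND R AND NOT S) OR (T AND R AND S)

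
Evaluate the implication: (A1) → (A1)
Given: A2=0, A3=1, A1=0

Antecedent (A1) = 0; consequent (A1) = 0.
0 → 0 = 1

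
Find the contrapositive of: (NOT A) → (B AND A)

Contrapositive: NOT (B AND A) → A
Note: A statement and its contrapositive are logically equivalent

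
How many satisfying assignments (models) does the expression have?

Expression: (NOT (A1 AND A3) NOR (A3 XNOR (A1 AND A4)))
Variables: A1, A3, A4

Satisfying assignments: (1,1,0)
Count: 1 out of 8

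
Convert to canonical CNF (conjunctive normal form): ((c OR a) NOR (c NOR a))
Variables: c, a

(c OR a) AND (c OR NOT a) AND (NOT c OR a) AND (NOT c OR NOT a)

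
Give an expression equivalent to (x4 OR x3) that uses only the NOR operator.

((x4 NOR x3) NOR (x4 NOR x3))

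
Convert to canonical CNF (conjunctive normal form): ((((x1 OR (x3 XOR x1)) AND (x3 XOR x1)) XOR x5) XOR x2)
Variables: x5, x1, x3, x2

(x5 OR x1 OR x3 OR x2) AND (x5 OR x1 OR NOT x3 OR NOT x2) AND (x5 OR NOT x1 OR x3 OR NOT x2) AND (x5 OR NOT x1 OR NOT x3 OR x2) AND (NOT x5 OR x1 OR x3 OR NOT x2) AND (NOT x5 OR x1 OR NOT x3 OR x2) AND (NOT x5 OR NOT x1 OR x3 OR x2) AND (NOT x5 OR NOT x1 OR NOT x3 OR NOT x2)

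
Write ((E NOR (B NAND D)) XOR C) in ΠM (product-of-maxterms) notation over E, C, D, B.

ΠM(0, 1, 2, 7, 8, 9, 10, 11) = (E OR C OR D OR B) AND (E OR C OR D OR NOT B) AND (E OR C OR NOT D OR B) AND (E OR NOT C OR NOT D OR NOT B) AND (NOT E OR C OR D OR B) AND (NOT E OR C OR D OR NOT B) AND (NOT E OR C OR NOT D OR B) AND (NOT E OR C OR NOT D OR NOT B)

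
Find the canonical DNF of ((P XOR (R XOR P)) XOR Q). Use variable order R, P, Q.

(NOT R AND NOT P AND Q) OR (NOT R AND P AND Q) OR (R AND NOT P AND NOT Q) OR (R AND P AND NOT Q)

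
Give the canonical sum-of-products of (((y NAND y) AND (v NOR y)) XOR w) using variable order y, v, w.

Σm(0, 3, 5, 7) = (NOT y AND NOT v AND NOT w) OR (NOT y AND v AND w) OR (y AND NOT v AND w) OR (y AND v AND w)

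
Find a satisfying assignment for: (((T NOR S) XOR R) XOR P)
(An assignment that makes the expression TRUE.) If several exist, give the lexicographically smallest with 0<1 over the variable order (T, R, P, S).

T=0, R=0, P=0, S=0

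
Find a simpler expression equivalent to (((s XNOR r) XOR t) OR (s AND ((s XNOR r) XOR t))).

By absorption (E OR (E AND v) = E):
= ((s XNOR r) XOR t)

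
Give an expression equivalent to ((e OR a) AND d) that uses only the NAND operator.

((((e NAND e) NAND (a NAND a)) NAND d) NAND (((e NAND e) NAND (a NAND a)) NAND d))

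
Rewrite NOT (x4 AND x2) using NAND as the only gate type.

(((x4 NAND x2) NAND (x4 NAND x2)) NAND ((x4 NAND x2) NAND (x4 NAND x2)))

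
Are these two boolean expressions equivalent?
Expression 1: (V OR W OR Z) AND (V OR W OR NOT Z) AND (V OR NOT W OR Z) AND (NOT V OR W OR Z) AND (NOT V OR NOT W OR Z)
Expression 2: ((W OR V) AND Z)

Yes, they are equivalent — the two output columns agree on all 8 assignments:
V | W | Z | Expression 1 | Expression 2
---------------------------------------
0 | 0 | 0 | 0 | 0
0 | 0 | 1 | 0 | 0
0 | 1 | 0 | 0 | 0
0 | 1 | 1 | 1 | 1
1 | 0 | 0 | 0 | 0
1 | 0 | 1 | 1 | 1
1 | 1 | 0 | 0 | 0
1 | 1 | 1 | 1 | 1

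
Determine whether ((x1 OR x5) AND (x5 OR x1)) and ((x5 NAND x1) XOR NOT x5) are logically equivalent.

No. Counterexample: with x1=1, x5=0, Expression 1 = 1 but Expression 2 = 0.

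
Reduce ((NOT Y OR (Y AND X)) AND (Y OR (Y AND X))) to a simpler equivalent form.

By distribution ((E OR v) AND (E OR NOT v) = E):
= (Y AND X)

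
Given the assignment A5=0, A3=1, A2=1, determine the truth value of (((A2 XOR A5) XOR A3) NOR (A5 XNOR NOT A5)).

Substituting: (((1 XOR 0) XOR 1) NOR (0 XNOR NOT 0))
= 1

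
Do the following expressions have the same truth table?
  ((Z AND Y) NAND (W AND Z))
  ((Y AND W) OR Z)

No. Counterexample: with Z=0, W=0, Y=0, Expression 1 = 1 but Expression 2 = 0.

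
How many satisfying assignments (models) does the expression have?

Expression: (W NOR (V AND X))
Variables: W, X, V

Satisfying assignments: (0,0,0), (0,0,1), (0,1,0)
Count: 3 out of 8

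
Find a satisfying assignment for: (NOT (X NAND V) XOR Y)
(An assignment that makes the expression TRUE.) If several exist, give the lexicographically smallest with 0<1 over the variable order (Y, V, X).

Y=0, V=1, X=1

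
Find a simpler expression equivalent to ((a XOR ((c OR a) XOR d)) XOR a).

By XOR self-cancellation ((E XOR v) XOR v = E):
= ((c OR a) XOR d)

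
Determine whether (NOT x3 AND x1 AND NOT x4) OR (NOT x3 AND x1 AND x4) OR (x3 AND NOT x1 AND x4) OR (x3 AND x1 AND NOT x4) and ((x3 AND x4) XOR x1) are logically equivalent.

Yes, they are equivalent — the two output columns agree on all 8 assignments:
x3 | x1 | x4 | Expression 1 | Expression 2
------------------------------------------
0 | 0 | 0 | 0 | 0
0 | 0 | 1 | 0 | 0
0 | 1 | 0 | 1 | 1
0 | 1 | 1 | 1 | 1
1 | 0 | 0 | 0 | 0
1 | 0 | 1 | 1 | 1
1 | 1 | 0 | 1 | 1
1 | 1 | 1 | 0 | 0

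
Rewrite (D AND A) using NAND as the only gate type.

((D NAND A) NAND (D NAND A))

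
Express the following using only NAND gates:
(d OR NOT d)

((d NAND d) NAND ((d NAND d) NAND (d NAND d)))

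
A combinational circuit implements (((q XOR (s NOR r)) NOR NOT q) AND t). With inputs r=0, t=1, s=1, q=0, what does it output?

Substituting: (((0 XOR (1 NOR 0)) NOR NOT 0) AND 1)
= 0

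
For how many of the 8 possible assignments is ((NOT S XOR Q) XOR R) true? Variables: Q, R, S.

Satisfying assignments: (0,0,0), (0,1,1), (1,0,1), (1,1,0)
Count: 4 out of 8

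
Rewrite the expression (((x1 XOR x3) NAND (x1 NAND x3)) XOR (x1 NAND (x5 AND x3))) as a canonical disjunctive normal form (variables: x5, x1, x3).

(NOT x5 AND NOT x1 AND x3) OR (NOT x5 AND x1 AND NOT x3) OR (x5 AND NOT x1 AND x3) OR (x5 AND x1 AND NOT x3) OR (x5 AND x1 AND x3)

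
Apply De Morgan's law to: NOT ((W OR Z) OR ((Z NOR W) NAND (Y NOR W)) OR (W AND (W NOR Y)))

NOT (W OR Z) AND NOT ((Z NOR W) NAND (Y NOR W)) AND NOT (W AND (W NOR Y))
De Morgan's: NOT(OR of terms) = AND of negations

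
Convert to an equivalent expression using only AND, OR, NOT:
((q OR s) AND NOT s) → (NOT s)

NOT ((q OR s) AND NOT s) OR (NOT s)
(Implication elimination: A → B = NOT A OR B)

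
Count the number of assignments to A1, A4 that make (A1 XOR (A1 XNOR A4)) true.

Satisfying assignments: (0,0), (1,0)
Count: 2 out of 4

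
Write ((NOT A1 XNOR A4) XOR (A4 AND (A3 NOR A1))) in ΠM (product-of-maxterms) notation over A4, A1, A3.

ΠM(0, 1, 4, 6, 7) = (A4 OR A1 OR A3) AND (A4 OR A1 OR NOT A3) AND (NOT A4 OR A1 OR A3) AND (NOT A4 OR NOT A1 OR A3) AND (NOT A4 OR NOT A1 OR NOT A3)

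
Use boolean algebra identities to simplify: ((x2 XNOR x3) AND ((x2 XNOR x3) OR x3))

By absorption (E AND (E OR v) = E):
= (x2 XNOR x3)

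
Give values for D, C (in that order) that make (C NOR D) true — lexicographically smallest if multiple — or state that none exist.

D=0, C=0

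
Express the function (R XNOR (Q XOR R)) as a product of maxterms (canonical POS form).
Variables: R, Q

ΠM(1, 3) = (R OR NOT Q) AND (NOT R OR NOT Q)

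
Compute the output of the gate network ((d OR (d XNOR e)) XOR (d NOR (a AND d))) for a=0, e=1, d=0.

Substituting: ((0 OR (0 XNOR 1)) XOR (0 NOR (0 AND 0)))
= 1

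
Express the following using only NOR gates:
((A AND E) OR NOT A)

((((A NOR A) NOR (E NOR E)) NOR (A NOR A)) NOR (((A NOR A) NOR (E NOR E)) NOR (A NOR A)))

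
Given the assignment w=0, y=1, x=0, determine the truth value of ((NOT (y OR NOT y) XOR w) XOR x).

Substituting: ((NOT (1 OR NOT 1) XOR 0) XOR 0)
= 0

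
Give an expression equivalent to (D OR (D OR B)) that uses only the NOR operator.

((D NOR ((D NOR B) NOR (D NOR B))) NOR (D NOR ((D NOR B) NOR (D NOR B))))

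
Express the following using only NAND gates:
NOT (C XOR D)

(((C NAND (C NAND D)) NAND (D NAND (C NAND D))) NAND ((C NAND (C NAND D)) NAND (D NAND (C NAND D))))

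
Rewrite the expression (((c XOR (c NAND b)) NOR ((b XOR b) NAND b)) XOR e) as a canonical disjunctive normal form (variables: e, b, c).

(e AND NOT b AND NOT c) OR (e AND NOT b AND c) OR (e AND b AND NOT c) OR (e AND b AND c)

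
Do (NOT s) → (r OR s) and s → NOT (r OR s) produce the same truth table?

No, Inverse is not equivalent to original (counterexample: r=0, s=0)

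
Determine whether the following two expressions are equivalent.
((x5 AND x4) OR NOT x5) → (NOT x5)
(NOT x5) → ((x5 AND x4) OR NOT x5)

No, Converse is not equivalent to original (counterexample: x5=1, x4=1)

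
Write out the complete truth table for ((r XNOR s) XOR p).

p | r | s | Output
------------------
0 | 0 | 0 | 1
0 | 0 | 1 | 0
0 | 1 | 0 | 0
0 | 1 | 1 | 1
1 | 0 | 0 | 0
1 | 0 | 1 | 1
1 | 1 | 0 | 1
1 | 1 | 1 | 0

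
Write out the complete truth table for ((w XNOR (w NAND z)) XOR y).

z | w | y | Output
------------------
0 | 0 | 0 | 0
0 | 0 | 1 | 1
0 | 1 | 0 | 1
0 | 1 | 1 | 0
1 | 0 | 0 | 0
1 | 0 | 1 | 1
1 | 1 | 0 | 0
1 | 1 | 1 | 1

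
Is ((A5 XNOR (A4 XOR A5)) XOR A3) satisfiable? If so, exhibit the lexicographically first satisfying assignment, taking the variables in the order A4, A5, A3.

A4=0, A5=0, A3=0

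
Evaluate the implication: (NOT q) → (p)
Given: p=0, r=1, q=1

Antecedent (NOT q) = 0; consequent (p) = 0.
0 → 0 = 1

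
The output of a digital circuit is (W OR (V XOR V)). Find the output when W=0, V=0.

Substituting: (0 OR (0 XOR 0))
= 0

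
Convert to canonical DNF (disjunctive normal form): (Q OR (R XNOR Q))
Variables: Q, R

(NOT Q AND NOT R) OR (Q AND NOT R) OR (Q AND R)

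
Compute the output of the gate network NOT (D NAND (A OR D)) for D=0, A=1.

Substituting: NOT (0 NAND (1 OR 0))
= 0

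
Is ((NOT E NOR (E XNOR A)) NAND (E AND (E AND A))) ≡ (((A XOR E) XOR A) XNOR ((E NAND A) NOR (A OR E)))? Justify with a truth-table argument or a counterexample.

No. Counterexample: with A=0, E=1, Expression 1 = 1 but Expression 2 = 0.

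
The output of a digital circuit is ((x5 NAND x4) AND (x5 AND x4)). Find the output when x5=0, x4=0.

Substituting: ((0 NAND 0) AND (0 AND 0))
= 0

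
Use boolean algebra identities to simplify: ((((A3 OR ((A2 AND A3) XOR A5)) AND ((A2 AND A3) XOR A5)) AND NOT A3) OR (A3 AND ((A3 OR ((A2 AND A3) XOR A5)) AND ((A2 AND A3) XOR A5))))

By distribution ((E AND v) OR (E AND NOT v) = E) then absorption (E AND (E OR v) = E):
= ((A2 AND A3) XOR A5)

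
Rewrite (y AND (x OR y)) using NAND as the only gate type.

((y NAND ((x NAND x) NAND (y NAND y))) NAND (y NAND ((x NAND x) NAND (y NAND y))))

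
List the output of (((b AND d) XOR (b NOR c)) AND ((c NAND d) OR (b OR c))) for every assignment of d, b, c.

d | b | c | Output
------------------
0 | 0 | 0 | 1
0 | 0 | 1 | 0
0 | 1 | 0 | 0
0 | 1 | 1 | 0
1 | 0 | 0 | 1
1 | 0 | 1 | 0
1 | 1 | 0 | 1
1 | 1 | 1 | 1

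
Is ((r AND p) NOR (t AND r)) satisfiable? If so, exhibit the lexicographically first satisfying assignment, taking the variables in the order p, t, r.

p=0, t=0, r=0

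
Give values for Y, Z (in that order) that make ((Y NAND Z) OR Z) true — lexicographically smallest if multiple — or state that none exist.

Y=0, Z=0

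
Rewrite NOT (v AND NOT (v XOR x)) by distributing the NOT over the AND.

NOT v OR (v XOR x)
De Morgan's: NOT(AND of terms) = OR of negations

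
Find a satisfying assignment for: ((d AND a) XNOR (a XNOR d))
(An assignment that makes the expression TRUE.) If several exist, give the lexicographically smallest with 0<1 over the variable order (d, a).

d=0, a=1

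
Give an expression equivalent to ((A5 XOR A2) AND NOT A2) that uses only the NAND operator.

((((A5 NAND (A5 NAND A2)) NAND (A2 NAND (A5 NAND A2))) NAND (A2 NAND A2)) NAND (((A5 NAND (A5 NAND A2)) NAND (A2 NAND (A5 NAND A2))) NAND (A2 NAND A2)))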